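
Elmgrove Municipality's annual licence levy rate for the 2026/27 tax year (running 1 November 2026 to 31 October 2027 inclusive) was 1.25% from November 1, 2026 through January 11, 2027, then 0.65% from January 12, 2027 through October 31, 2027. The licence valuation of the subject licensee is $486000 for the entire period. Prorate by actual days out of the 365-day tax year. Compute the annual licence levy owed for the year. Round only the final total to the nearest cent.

$3734.21

November 1, 2026 – January 11, 2027: 72 days at 1.25% → $486000 × 1.25% × 72/365 = $1198.3562
January 12 – October 31, 2027: 293 days at 0.65% → $486000 × 0.65% × 293/365 = $2535.8548
Total = $3734.2110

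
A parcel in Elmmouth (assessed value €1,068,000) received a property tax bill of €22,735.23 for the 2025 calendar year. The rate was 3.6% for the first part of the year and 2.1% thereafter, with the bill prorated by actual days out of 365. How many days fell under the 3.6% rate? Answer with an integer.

Let d = days at the first rate; then 365 − d days at the second rate.
€1,068,000 × [3.6%·d + 2.1%·(365−d)] / 365 = €22,735.23
Solving gives d = 7, so the new rate took effect on January 8, 2025.

7 days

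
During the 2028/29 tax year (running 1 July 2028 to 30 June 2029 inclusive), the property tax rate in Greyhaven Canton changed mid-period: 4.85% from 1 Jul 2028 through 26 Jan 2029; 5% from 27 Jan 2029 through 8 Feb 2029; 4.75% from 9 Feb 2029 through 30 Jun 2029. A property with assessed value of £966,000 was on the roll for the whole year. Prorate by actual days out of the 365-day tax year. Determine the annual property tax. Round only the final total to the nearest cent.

1 Jul 2028 – 26 Jan 2029: 210 days at 4.85% → £966,000 × 4.85% × 210/365 = £26,955.3699
27 Jan – 8 Feb 2029: 13 days at 5% → £966,000 × 5% × 13/365 = £1,720.2740
9 Feb – 30 Jun 2029: 142 days at 4.75% → £966,000 × 4.75% × 142/365 = £17,851.1507
Total = £46,526.7945

£46,526.79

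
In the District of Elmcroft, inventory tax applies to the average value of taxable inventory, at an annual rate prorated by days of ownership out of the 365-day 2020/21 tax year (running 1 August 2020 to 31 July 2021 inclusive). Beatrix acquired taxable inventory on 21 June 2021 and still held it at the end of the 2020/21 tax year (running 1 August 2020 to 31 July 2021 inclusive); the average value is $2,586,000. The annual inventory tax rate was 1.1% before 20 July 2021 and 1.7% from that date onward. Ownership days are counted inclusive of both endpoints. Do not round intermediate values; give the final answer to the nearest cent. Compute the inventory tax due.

$3,705.42

21 June – 19 July 2021: 29 days at 1.1% → $2,586,000 × 1.1% × 29/365 = $2,260.0932
20 July – 31 July 2021: 12 days at 1.7% → $2,586,000 × 1.7% × 12/365 = $1,445.3260
Total = $3,705.4192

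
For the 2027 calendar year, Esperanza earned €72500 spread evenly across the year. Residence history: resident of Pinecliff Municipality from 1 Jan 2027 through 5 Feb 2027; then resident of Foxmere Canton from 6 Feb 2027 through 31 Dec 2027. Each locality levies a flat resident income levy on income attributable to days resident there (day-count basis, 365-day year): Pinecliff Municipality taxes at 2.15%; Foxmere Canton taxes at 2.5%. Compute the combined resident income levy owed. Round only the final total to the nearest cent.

€1787.47

Pinecliff Municipality, 1 Jan – 5 Feb 2027: 36 days → €72500 × 2.15% × 36/365 = €153.7397
Foxmere Canton, 6 Feb – 31 Dec 2027: 329 days → €72500 × 2.5% × 329/365 = €1633.7329
Total = €1787.4726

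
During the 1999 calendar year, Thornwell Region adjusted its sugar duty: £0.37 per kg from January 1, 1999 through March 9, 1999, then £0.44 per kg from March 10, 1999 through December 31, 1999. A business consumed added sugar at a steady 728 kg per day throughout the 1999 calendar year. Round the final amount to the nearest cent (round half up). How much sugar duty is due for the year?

£113451.52

January 1 – March 9, 1999: 68 days × 728 kg/day = 49,504 kg at £0.37/kg → £18316.48
March 10 – December 31, 1999: 297 days × 728 kg/day = 216,216 kg at £0.44/kg → £95135.04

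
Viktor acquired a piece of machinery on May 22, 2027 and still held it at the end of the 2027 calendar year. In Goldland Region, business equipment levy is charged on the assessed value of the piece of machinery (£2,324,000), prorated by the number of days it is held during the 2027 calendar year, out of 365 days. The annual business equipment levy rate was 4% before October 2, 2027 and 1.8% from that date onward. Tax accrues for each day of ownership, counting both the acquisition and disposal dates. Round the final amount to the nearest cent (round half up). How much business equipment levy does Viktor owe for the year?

£44,302.44

May 22 – October 1, 2027: 133 days at 4% → £2,324,000 × 4% × 133/365 = £33,873.0959
October 2 – December 31, 2027: 91 days at 1.8% → £2,324,000 × 1.8% × 91/365 = £10,429.3479
Total = £44,302.4438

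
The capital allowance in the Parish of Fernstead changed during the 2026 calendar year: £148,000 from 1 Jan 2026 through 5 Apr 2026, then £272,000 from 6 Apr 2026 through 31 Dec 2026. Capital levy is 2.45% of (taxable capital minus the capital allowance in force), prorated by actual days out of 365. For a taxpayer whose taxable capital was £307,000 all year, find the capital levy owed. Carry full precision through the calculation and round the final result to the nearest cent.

1 Jan – 5 Apr 2026: 95 days, exemption £148,000 → (£307,000 − £148,000) × 2.45% × 95/365 = £1,013.8973
6 Apr – 31 Dec 2026: 270 days, exemption £272,000 → (£307,000 − £272,000) × 2.45% × 270/365 = £634.3151
Total = £1,648.2123

£1,648.21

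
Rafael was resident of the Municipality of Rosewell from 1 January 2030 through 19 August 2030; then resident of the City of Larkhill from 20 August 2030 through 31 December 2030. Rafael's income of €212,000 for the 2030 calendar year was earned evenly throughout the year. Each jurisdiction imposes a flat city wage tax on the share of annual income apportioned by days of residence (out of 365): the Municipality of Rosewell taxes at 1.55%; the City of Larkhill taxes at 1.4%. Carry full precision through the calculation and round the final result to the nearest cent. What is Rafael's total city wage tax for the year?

The Municipality of Rosewell, 1 January – 19 August 2030: 231 days → €212,000 × 1.55% × 231/365 = €2,079.6329
The City of Larkhill, 20 August – 31 December 2030: 134 days → €212,000 × 1.4% × 134/365 = €1,089.6219
Total = €3,169.2548

€3,169.25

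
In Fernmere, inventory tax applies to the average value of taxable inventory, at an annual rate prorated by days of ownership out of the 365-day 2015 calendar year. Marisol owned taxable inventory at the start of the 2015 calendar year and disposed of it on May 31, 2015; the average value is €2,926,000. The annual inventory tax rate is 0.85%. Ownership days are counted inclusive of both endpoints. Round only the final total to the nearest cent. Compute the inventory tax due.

Days held (January 1 – May 31, 2015): 151 out of 365
Tax = €2,926,000 × 0.85% × 151/365 = €10,289.0986

€10,289.10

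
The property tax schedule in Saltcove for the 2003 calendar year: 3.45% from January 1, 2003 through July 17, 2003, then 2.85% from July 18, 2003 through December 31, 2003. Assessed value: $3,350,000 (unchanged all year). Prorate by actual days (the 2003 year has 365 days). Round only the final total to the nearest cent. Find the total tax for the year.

January 1 – July 17, 2003: 198 days at 3.45% → $3,350,000 × 3.45% × 198/365 = $62,695.4795
July 18 – December 31, 2003: 167 days at 2.85% → $3,350,000 × 2.85% × 167/365 = $43,683.0822
Total = $106,378.5616

$106,378.56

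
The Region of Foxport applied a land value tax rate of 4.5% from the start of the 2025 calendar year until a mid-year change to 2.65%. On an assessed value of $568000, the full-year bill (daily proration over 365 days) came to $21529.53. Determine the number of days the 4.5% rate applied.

225 days

Let d = days at the first rate; then 365 − d days at the second rate.
$568000 × [4.5%·d + 2.65%·(365−d)] / 365 = $21529.53
Solving gives d = 225, so the new rate took effect on 14 Aug 2025.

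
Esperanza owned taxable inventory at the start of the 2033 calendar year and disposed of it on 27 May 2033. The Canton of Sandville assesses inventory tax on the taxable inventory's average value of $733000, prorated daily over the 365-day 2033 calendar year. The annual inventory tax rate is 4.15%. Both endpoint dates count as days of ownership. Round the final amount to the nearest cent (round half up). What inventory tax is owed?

$12251.14

Days held (1 January – 27 May 2033): 147 out of 365
Tax = $733000 × 4.15% × 147/365 = $12251.1411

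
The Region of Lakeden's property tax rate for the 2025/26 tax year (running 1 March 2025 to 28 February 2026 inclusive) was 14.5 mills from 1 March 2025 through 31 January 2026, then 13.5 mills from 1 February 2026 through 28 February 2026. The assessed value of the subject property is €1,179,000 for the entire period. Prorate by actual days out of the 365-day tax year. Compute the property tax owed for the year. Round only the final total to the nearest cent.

1 March 2025 – 31 January 2026: 337 days at 14.5 mills → €1,179,000 × 1.45% × 337/365 = €15,784.0644
1 February – 28 February 2026: 28 days at 13.5 mills → €1,179,000 × 1.35% × 28/365 = €1,220.9918
Total = €17,005.0562

€17,005.06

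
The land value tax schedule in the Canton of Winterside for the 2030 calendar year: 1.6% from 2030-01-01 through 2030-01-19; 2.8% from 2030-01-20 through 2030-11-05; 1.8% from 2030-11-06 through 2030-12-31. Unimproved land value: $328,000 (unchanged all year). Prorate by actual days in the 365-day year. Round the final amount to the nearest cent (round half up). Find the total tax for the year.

2030-01-01 to 2030-01-19: 19 days at 1.6% → $328,000 × 1.6% × 19/365 = $273.1836
2030-01-20 to 2030-11-05: 290 days at 2.8% → $328,000 × 2.8% × 290/365 = $7,296.8767
2030-11-06 to 2030-12-31: 56 days at 1.8% → $328,000 × 1.8% × 56/365 = $905.8192
Total = $8,475.8795

$8,475.88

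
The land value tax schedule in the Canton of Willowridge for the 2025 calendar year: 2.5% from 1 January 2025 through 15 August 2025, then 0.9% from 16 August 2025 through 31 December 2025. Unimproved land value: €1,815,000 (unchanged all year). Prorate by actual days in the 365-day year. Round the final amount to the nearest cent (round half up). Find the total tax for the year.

€34,395.49

1 January – 15 August 2025: 227 days at 2.5% → €1,815,000 × 2.5% × 227/365 = €28,219.5205
16 August – 31 December 2025: 138 days at 0.9% → €1,815,000 × 0.9% × 138/365 = €6,175.9726
Total = €34,395.4932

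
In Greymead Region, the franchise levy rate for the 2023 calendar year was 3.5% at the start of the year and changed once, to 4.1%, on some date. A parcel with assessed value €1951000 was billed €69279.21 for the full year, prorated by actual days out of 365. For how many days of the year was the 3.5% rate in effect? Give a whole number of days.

Let d = days at the first rate; then 365 − d days at the second rate.
€1951000 × [3.5%·d + 4.1%·(365−d)] / 365 = €69279.21
Solving gives d = 334, so the new rate took effect on 1 December 2023.

334 days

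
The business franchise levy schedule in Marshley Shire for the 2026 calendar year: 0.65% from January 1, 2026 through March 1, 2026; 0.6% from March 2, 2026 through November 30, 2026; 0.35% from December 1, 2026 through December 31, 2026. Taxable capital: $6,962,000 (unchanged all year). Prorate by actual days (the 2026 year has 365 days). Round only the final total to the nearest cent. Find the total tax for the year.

January 1 – March 1, 2026: 60 days at 0.65% → $6,962,000 × 0.65% × 60/365 = $7,438.8493
March 2 – November 30, 2026: 274 days at 0.6% → $6,962,000 × 0.6% × 274/365 = $31,357.6110
December 1 – December 31, 2026: 31 days at 0.35% → $6,962,000 × 0.35% × 31/365 = $2,069.5260
Total = $40,865.9863

$40,865.99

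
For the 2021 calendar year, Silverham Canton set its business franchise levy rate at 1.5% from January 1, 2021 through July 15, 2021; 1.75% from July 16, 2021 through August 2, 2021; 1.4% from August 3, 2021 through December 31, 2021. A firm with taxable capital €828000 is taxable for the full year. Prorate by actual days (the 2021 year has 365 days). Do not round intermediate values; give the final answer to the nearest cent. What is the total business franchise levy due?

€12179.54

January 1 – July 15, 2021: 196 days at 1.5% → €828000 × 1.5% × 196/365 = €6669.3699
July 16 – August 2, 2021: 18 days at 1.75% → €828000 × 1.75% × 18/365 = €714.5753
August 3 – December 31, 2021: 151 days at 1.4% → €828000 × 1.4% × 151/365 = €4795.5945
Total = €12179.5397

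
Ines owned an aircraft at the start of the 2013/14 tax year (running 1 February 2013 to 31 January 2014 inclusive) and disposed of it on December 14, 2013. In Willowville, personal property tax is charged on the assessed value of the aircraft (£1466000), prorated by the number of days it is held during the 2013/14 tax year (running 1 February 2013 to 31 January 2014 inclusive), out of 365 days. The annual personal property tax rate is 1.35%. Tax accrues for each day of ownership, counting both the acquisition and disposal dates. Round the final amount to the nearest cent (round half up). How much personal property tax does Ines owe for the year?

£17188.35

Days held (February 1 – December 14, 2013): 317 out of 365
Tax = £1466000 × 1.35% × 317/365 = £17188.3479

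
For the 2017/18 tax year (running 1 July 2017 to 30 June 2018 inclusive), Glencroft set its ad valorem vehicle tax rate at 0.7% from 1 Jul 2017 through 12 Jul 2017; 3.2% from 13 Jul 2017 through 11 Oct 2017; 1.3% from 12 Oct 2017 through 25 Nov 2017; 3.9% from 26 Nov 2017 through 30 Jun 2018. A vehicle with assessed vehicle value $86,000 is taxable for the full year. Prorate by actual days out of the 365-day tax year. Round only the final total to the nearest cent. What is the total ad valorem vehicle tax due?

1 Jul – 12 Jul 2017: 12 days at 0.7% → $86,000 × 0.7% × 12/365 = $19.7918
13 Jul – 11 Oct 2017: 91 days at 3.2% → $86,000 × 3.2% × 91/365 = $686.1151
12 Oct – 25 Nov 2017: 45 days at 1.3% → $86,000 × 1.3% × 45/365 = $137.8356
26 Nov 2017 – 30 Jun 2018: 217 days at 3.9% → $86,000 × 3.9% × 217/365 = $1,994.0219
Total = $2,837.7644

$2,837.76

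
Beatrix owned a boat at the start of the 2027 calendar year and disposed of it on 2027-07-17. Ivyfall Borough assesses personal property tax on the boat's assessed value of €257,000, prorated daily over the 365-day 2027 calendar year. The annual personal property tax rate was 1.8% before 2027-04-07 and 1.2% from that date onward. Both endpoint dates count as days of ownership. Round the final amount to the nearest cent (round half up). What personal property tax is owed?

€2,078.53

2027-01-01 to 2027-04-06: 96 days at 1.8% → €257,000 × 1.8% × 96/365 = €1,216.7014
2027-04-07 to 2027-07-17: 102 days at 1.2% → €257,000 × 1.2% × 102/365 = €861.8301
Total = €2,078.5315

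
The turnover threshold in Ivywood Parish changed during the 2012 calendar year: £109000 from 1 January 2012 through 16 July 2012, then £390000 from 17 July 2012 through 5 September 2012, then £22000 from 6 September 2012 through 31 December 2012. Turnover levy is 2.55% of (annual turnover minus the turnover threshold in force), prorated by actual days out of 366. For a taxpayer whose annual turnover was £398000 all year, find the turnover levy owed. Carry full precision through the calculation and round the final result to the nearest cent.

1 January – 16 July 2012: 198 days, exemption £109000 → (£398000 − £109000) × 2.55% × 198/366 = £3986.7787
17 July – 5 September 2012: 51 days, exemption £390000 → (£398000 − £390000) × 2.55% × 51/366 = £28.4262
6 September – 31 December 2012: 117 days, exemption £22000 → (£398000 − £22000) × 2.55% × 117/366 = £3065.0164
Total = £7080.2213

£7080.22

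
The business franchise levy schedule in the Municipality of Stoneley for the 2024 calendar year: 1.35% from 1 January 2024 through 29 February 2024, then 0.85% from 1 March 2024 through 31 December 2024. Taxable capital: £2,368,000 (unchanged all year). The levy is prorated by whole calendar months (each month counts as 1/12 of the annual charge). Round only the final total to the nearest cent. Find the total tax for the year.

1 January – 29 February 2024: 2 months at 1.35% → £2,368,000 × 1.35% × 2/12 = £5,328.0000
1 March – 31 December 2024: 10 months at 0.85% → £2,368,000 × 0.85% × 10/12 = £16,773.3333
Total = £22,101.3333

£22,101.33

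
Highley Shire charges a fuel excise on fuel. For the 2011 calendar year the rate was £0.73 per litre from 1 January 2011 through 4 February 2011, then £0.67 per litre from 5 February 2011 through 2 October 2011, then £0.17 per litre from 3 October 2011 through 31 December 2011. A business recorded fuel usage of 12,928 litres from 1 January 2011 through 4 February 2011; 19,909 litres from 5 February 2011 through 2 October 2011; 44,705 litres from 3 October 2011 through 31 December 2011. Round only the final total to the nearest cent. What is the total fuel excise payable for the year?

1 January – 4 February 2011: 12,928 litres at £0.73/litre → £9437.44
5 February – 2 October 2011: 19,909 litres at £0.67/litre → £13339.03
3 October – 31 December 2011: 44,705 litres at £0.17/litre → £7599.85

£30376.32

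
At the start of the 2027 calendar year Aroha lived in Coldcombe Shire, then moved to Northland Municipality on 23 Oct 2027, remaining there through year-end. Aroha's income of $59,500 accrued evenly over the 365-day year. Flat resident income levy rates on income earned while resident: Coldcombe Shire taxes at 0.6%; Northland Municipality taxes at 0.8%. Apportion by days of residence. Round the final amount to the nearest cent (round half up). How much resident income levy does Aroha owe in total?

$379.82

Coldcombe Shire, 1 Jan – 22 Oct 2027: 295 days → $59,500 × 0.6% × 295/365 = $288.5342
Northland Municipality, 23 Oct – 31 Dec 2027: 70 days → $59,500 × 0.8% × 70/365 = $91.2877
Total = $379.8219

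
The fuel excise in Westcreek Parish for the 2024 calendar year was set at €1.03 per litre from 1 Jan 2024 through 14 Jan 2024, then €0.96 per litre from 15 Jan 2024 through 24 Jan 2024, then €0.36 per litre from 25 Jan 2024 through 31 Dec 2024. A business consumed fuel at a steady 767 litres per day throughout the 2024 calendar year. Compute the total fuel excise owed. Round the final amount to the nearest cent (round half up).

1 Jan – 14 Jan 2024: 14 days × 767 litres/day = 10,738 litres at €1.03/litre → €11060.14
15 Jan – 24 Jan 2024: 10 days × 767 litres/day = 7,670 litres at €0.96/litre → €7363.20
25 Jan – 31 Dec 2024: 342 days × 767 litres/day = 262,314 litres at €0.36/litre → €94433.04

€112856.38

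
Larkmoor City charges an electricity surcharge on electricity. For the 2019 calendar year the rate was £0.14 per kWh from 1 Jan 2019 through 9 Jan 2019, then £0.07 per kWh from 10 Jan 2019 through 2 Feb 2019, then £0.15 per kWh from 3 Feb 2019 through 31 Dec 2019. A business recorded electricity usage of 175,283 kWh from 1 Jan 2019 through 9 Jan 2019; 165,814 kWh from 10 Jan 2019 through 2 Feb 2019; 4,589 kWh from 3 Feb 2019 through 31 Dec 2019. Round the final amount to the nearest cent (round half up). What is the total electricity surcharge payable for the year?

£36,834.95

1 Jan – 9 Jan 2019: 175,283 kWh at £0.14/kWh → £24,539.62
10 Jan – 2 Feb 2019: 165,814 kWh at £0.07/kWh → £11,606.98
3 Feb – 31 Dec 2019: 4,589 kWh at £0.15/kWh → £688.35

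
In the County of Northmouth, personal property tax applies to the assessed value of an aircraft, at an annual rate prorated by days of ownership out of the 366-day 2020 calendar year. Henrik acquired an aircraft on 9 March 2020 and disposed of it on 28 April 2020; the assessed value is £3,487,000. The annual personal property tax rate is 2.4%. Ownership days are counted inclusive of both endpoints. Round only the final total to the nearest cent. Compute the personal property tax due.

£11,661.44

Days held (9 March – 28 April 2020): 51 out of 366
Tax = £3,487,000 × 2.4% × 51/366 = £11,661.4426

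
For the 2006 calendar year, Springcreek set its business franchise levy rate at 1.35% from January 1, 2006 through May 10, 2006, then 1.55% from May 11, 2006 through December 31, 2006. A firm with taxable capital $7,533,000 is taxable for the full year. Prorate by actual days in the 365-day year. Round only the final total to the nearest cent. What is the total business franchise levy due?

January 1 – May 10, 2006: 130 days at 1.35% → $7,533,000 × 1.35% × 130/365 = $36,220.3151
May 11 – December 31, 2006: 235 days at 1.55% → $7,533,000 × 1.55% × 235/365 = $75,175.2123
Total = $111,395.5274

$111,395.53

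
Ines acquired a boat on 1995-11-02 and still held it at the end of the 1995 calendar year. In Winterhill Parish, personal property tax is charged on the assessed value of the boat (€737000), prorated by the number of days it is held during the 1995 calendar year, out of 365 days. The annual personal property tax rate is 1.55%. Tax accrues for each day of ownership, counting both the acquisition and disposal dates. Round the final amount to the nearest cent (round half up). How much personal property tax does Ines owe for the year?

Days held (1995-11-02 to 1995-12-31): 60 out of 365
Tax = €737000 × 1.55% × 60/365 = €1877.8356

€1877.84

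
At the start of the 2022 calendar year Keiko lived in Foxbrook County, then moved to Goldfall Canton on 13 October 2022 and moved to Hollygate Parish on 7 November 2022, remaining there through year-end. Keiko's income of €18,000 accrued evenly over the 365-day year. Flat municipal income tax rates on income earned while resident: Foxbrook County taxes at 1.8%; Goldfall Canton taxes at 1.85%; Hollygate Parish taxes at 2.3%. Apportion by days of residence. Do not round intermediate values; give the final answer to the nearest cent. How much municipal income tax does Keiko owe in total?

Foxbrook County, 1 January – 12 October 2022: 285 days → €18,000 × 1.8% × 285/365 = €252.9863
Goldfall Canton, 13 October – 6 November 2022: 25 days → €18,000 × 1.85% × 25/365 = €22.8082
Hollygate Parish, 7 November – 31 December 2022: 55 days → €18,000 × 2.3% × 55/365 = €62.3836
Total = €338.1781

€338.18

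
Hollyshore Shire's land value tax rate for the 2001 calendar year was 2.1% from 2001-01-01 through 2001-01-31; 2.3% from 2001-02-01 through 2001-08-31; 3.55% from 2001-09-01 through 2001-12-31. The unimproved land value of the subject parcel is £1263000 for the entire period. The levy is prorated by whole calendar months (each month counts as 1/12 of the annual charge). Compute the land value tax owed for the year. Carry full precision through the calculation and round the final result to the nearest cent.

£34101.00

2001-01-01 to 2001-01-31: 1 month at 2.1% → £1263000 × 2.1% × 1/12 = £2210.2500
2001-02-01 to 2001-08-31: 7 months at 2.3% → £1263000 × 2.3% × 7/12 = £16945.2500
2001-09-01 to 2001-12-31: 4 months at 3.55% → £1263000 × 3.55% × 4/12 = £14945.5000
Total = £34101.0000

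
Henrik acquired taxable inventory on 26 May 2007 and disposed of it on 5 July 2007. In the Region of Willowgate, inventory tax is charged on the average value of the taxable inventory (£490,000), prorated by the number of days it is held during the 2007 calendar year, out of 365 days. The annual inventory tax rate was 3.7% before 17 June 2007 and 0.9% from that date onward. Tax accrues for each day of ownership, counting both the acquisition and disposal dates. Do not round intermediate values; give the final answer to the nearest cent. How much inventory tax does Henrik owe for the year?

26 May – 16 June 2007: 22 days at 3.7% → £490,000 × 3.7% × 22/365 = £1,092.7671
17 June – 5 July 2007: 19 days at 0.9% → £490,000 × 0.9% × 19/365 = £229.5616
Total = £1,322.3288

£1,322.33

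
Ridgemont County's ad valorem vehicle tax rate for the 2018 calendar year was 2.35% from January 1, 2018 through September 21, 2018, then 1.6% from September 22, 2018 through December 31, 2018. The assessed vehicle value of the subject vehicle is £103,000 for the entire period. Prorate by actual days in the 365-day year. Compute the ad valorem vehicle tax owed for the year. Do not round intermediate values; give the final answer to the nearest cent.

January 1 – September 21, 2018: 264 days at 2.35% → £103,000 × 2.35% × 264/365 = £1,750.7178
September 22 – December 31, 2018: 101 days at 1.6% → £103,000 × 1.6% × 101/365 = £456.0219
Total = £2,206.7397

£2,206.74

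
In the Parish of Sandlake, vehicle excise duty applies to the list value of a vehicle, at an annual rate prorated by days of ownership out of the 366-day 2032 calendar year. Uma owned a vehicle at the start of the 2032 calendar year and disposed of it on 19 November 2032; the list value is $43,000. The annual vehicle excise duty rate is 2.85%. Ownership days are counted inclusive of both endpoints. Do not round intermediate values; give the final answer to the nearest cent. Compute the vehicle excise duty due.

Days held (1 January – 19 November 2032): 324 out of 366
Tax = $43,000 × 2.85% × 324/366 = $1,084.8689

$1,084.87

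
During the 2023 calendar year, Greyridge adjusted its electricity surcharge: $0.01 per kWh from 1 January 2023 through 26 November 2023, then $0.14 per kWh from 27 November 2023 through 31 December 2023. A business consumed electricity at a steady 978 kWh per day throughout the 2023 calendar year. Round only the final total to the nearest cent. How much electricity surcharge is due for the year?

$8,019.60

1 January – 26 November 2023: 330 days × 978 kWh/day = 322,740 kWh at $0.01/kWh → $3,227.40
27 November – 31 December 2023: 35 days × 978 kWh/day = 34,230 kWh at $0.14/kWh → $4,792.20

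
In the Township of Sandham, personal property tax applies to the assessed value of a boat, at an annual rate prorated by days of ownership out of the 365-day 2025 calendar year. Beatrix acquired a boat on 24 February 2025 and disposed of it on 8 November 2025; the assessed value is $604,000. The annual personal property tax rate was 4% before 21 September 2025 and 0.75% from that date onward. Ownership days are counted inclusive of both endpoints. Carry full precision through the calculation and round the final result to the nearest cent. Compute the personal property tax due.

$14,442.22

24 February – 20 September 2025: 209 days at 4% → $604,000 × 4% × 209/365 = $13,834.0822
21 September – 8 November 2025: 49 days at 0.75% → $604,000 × 0.75% × 49/365 = $608.1370
Total = $14,442.2192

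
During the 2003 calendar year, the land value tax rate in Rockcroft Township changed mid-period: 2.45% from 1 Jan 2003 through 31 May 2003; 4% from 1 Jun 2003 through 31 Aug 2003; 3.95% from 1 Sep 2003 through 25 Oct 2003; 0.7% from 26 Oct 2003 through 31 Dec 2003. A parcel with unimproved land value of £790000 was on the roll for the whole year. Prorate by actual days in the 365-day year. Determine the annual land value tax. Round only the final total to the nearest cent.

1 Jan – 31 May 2003: 151 days at 2.45% → £790000 × 2.45% × 151/365 = £8007.1370
1 Jun – 31 Aug 2003: 92 days at 4% → £790000 × 4% × 92/365 = £7964.9315
1 Sep – 25 Oct 2003: 55 days at 3.95% → £790000 × 3.95% × 55/365 = £4702.1233
26 Oct – 31 Dec 2003: 67 days at 0.7% → £790000 × 0.7% × 67/365 = £1015.0959
Total = £21689.2877

£21689.29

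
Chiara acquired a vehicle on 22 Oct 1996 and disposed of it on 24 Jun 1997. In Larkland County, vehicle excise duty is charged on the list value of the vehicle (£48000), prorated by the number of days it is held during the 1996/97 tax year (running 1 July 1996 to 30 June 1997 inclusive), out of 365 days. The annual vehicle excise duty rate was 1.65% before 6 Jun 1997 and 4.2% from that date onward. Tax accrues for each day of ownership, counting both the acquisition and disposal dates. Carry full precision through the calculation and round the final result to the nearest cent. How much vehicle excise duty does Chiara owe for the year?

£597.50

22 Oct 1996 – 5 Jun 1997: 227 days at 1.65% → £48000 × 1.65% × 227/365 = £492.5589
6 Jun – 24 Jun 1997: 19 days at 4.2% → £48000 × 4.2% × 19/365 = £104.9425
Total = £597.5014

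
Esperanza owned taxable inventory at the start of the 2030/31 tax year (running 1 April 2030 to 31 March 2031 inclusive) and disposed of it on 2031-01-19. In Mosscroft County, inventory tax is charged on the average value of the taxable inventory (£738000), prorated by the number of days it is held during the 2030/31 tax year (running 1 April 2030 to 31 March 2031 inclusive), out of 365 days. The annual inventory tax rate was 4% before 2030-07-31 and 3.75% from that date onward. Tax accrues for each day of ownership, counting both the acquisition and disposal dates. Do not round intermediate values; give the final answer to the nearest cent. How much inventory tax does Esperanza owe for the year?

£22903.27

2030-04-01 to 2030-07-30: 121 days at 4% → £738000 × 4% × 121/365 = £9786.0822
2030-07-31 to 2031-01-19: 173 days at 3.75% → £738000 × 3.75% × 173/365 = £13117.1918
Total = £22903.2740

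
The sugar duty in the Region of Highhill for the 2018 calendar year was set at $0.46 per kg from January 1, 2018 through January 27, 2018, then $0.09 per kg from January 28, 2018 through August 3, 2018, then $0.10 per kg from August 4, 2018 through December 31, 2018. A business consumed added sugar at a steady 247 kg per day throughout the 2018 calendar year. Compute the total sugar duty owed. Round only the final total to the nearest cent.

January 1 – January 27, 2018: 27 days × 247 kg/day = 6,669 kg at $0.46/kg → $3,067.74
January 28 – August 3, 2018: 188 days × 247 kg/day = 46,436 kg at $0.09/kg → $4,179.24
August 4 – December 31, 2018: 150 days × 247 kg/day = 37,050 kg at $0.10/kg → $3,705.00

$10,951.98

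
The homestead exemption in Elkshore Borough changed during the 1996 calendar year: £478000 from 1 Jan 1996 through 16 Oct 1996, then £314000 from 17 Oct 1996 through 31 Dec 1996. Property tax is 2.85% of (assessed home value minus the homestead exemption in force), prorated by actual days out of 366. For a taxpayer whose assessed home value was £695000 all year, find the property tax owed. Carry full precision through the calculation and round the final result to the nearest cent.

£7155.06

1 Jan – 16 Oct 1996: 290 days, exemption £478000 → (£695000 − £478000) × 2.85% × 290/366 = £4900.2869
17 Oct – 31 Dec 1996: 76 days, exemption £314000 → (£695000 − £314000) × 2.85% × 76/366 = £2254.7705
Total = £7155.0574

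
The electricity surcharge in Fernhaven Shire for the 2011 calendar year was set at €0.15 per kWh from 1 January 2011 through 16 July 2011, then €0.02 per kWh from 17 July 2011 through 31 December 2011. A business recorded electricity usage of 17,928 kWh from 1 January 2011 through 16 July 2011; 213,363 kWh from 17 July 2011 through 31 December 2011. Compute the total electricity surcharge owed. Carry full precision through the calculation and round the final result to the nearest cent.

1 January – 16 July 2011: 17,928 kWh at €0.15/kWh → €2,689.20
17 July – 31 December 2011: 213,363 kWh at €0.02/kWh → €4,267.26

€6,956.46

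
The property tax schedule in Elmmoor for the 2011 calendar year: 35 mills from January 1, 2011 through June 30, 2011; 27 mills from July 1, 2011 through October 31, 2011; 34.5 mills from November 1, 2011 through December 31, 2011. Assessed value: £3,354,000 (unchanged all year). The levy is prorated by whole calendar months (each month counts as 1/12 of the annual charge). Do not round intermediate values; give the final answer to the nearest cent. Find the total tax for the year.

January 1 – June 30, 2011: 6 months at 35 mills → £3,354,000 × 3.5% × 6/12 = £58,695.0000
July 1 – October 31, 2011: 4 months at 27 mills → £3,354,000 × 2.7% × 4/12 = £30,186.0000
November 1 – December 31, 2011: 2 months at 34.5 mills → £3,354,000 × 3.45% × 2/12 = £19,285.5000
Total = £108,166.5000

£108,166.50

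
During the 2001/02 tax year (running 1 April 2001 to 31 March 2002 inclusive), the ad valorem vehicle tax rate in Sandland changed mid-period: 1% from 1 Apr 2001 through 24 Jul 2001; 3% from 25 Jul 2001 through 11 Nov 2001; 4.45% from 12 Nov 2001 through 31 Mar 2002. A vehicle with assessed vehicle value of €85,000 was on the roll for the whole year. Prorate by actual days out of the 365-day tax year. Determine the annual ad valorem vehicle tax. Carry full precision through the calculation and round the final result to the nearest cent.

1 Apr – 24 Jul 2001: 115 days at 1% → €85,000 × 1% × 115/365 = €267.8082
25 Jul – 11 Nov 2001: 110 days at 3% → €85,000 × 3% × 110/365 = €768.4932
12 Nov 2001 – 31 Mar 2002: 140 days at 4.45% → €85,000 × 4.45% × 140/365 = €1,450.8219
Total = €2,487.1233

€2,487.12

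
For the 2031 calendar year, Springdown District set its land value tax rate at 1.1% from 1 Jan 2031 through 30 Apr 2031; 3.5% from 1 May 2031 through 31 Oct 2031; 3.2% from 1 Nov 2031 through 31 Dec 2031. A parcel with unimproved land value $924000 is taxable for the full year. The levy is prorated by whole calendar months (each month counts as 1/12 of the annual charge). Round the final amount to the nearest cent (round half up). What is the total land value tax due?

1 Jan – 30 Apr 2031: 4 months at 1.1% → $924000 × 1.1% × 4/12 = $3388.0000
1 May – 31 Oct 2031: 6 months at 3.5% → $924000 × 3.5% × 6/12 = $16170.0000
1 Nov – 31 Dec 2031: 2 months at 3.2% → $924000 × 3.2% × 2/12 = $4928.0000
Total = $24486.0000

$24486.00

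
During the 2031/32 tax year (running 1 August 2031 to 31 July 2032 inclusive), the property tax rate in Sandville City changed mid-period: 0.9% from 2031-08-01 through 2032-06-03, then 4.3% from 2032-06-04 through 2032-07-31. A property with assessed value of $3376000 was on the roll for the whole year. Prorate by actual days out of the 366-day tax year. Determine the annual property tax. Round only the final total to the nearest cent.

$48573.81

2031-08-01 to 2032-06-03: 308 days at 0.9% → $3376000 × 0.9% × 308/366 = $25569.0492
2032-06-04 to 2032-07-31: 58 days at 4.3% → $3376000 × 4.3% × 58/366 = $23004.7650
Total = $48573.8142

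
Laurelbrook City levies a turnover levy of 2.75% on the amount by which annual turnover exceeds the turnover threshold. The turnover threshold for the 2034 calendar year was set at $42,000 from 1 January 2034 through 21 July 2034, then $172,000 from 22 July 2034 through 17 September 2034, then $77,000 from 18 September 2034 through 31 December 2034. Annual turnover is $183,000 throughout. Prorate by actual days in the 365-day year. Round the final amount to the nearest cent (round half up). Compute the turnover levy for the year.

$3,032.53

1 January – 21 July 2034: 202 days, exemption $42,000 → ($183,000 − $42,000) × 2.75% × 202/365 = $2,145.9041
22 July – 17 September 2034: 58 days, exemption $172,000 → ($183,000 − $172,000) × 2.75% × 58/365 = $48.0685
18 September – 31 December 2034: 105 days, exemption $77,000 → ($183,000 − $77,000) × 2.75% × 105/365 = $838.5616
Total = $3,032.5342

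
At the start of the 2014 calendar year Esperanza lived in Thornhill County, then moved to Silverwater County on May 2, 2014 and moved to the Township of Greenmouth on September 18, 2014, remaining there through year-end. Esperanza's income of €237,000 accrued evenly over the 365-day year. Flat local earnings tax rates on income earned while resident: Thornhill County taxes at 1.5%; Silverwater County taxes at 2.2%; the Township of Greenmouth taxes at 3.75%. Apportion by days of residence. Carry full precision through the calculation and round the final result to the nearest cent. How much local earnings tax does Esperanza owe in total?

Thornhill County, January 1 – May 1, 2014: 121 days → €237,000 × 1.5% × 121/365 = €1,178.5068
Silverwater County, May 2 – September 17, 2014: 139 days → €237,000 × 2.2% × 139/365 = €1,985.6055
The Township of Greenmouth, September 18 – December 31, 2014: 105 days → €237,000 × 3.75% × 105/365 = €2,556.6781
Total = €5,720.7904

€5,720.79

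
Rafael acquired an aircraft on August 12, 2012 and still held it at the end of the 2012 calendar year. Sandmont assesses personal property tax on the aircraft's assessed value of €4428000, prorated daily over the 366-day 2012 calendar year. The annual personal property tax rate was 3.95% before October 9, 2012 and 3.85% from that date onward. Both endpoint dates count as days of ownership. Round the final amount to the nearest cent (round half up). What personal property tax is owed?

August 12 – October 8, 2012: 58 days at 3.95% → €4428000 × 3.95% × 58/366 = €27717.3443
October 9 – December 31, 2012: 84 days at 3.85% → €4428000 × 3.85% × 84/366 = €39126.0984
Total = €66843.4426

€66843.44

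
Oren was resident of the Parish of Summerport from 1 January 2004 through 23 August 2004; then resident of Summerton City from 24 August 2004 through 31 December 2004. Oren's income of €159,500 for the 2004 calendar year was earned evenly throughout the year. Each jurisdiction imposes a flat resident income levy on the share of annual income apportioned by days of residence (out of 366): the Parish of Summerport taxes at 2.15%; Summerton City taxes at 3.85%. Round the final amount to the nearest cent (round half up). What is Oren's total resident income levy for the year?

The Parish of Summerport, 1 January – 23 August 2004: 236 days → €159,500 × 2.15% × 236/366 = €2,211.2104
Summerton City, 24 August – 31 December 2004: 130 days → €159,500 × 3.85% × 130/366 = €2,181.1407
Total = €4,392.3511

€4,392.35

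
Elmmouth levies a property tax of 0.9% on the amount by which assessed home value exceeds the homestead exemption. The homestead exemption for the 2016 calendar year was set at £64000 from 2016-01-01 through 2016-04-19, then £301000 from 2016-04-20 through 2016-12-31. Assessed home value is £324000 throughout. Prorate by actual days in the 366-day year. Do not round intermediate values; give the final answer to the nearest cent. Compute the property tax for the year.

2016-01-01 to 2016-04-19: 110 days, exemption £64000 → (£324000 − £64000) × 0.9% × 110/366 = £703.2787
2016-04-20 to 2016-12-31: 256 days, exemption £301000 → (£324000 − £301000) × 0.9% × 256/366 = £144.7869
Total = £848.0656

£848.07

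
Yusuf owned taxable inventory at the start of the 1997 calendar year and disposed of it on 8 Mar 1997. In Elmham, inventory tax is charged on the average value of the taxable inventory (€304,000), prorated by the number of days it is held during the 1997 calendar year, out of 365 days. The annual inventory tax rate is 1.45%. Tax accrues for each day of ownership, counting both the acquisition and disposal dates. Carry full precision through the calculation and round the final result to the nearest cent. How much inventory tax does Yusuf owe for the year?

Days held (1 Jan – 8 Mar 1997): 67 out of 365
Tax = €304,000 × 1.45% × 67/365 = €809.1397

€809.14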